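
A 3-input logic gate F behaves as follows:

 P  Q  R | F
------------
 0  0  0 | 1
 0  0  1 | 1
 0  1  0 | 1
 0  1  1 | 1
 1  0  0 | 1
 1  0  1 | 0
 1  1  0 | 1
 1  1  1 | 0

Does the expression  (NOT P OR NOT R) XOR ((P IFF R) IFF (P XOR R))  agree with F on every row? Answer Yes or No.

Evaluate (NOT P OR NOT R) XOR ((P IFF R) IFF (P XOR R)) on each row and compare to F:
  P=0, Q=0, R=0: formula gives 1, F = 1 ✓
  P=0, Q=0, R=1: formula gives 1, F = 1 ✓
  P=0, Q=1, R=0: formula gives 1, F = 1 ✓
  P=0, Q=1, R=1: formula gives 1, F = 1 ✓
  P=1, Q=0, R=0: formula gives 1, F = 1 ✓
  …and likewise for the remaining 3 rows.
Every row agrees, so the formula is equivalent.

Yes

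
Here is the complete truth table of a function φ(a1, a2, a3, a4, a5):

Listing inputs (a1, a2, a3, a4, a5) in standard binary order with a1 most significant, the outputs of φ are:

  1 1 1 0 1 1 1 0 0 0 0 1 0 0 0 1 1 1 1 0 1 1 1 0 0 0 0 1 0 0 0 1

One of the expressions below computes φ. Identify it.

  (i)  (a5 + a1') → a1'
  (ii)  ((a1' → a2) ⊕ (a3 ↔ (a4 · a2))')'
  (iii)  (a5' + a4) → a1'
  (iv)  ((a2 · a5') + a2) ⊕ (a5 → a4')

iv

(i): at (0,0,0,1,1) it gives 1, but φ = 0 — eliminated.
(ii): at (0,0,0,1,1) it gives 1, but φ = 0 — eliminated.
(iii): at (0,0,0,1,1) it gives 1, but φ = 0 — eliminated.
Only (iv) survives; checking it on all 32 rows confirms it matches φ.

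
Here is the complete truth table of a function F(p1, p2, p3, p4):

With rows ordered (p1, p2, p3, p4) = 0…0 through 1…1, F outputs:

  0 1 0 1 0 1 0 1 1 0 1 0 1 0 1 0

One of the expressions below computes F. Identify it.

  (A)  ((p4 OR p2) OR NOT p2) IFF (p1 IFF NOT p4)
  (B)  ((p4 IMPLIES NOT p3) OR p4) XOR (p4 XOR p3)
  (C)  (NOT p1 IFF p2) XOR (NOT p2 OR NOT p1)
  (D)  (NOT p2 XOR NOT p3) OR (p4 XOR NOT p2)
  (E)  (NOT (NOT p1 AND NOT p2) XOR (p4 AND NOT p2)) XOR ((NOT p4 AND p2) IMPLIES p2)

(B) disagrees with F on (0,0,0,0) (formula → 1, table → 0); rule it out.
(C) disagrees with F on (0,0,0,0) (formula → 1, table → 0); rule it out.
(D) disagrees with F on (0,0,0,0) (formula → 1, table → 0); rule it out.
(E) disagrees with F on (0,0,0,0) (formula → 1, table → 0); rule it out.
That leaves (A). Evaluating it on every row reproduces the table of F exactly.

A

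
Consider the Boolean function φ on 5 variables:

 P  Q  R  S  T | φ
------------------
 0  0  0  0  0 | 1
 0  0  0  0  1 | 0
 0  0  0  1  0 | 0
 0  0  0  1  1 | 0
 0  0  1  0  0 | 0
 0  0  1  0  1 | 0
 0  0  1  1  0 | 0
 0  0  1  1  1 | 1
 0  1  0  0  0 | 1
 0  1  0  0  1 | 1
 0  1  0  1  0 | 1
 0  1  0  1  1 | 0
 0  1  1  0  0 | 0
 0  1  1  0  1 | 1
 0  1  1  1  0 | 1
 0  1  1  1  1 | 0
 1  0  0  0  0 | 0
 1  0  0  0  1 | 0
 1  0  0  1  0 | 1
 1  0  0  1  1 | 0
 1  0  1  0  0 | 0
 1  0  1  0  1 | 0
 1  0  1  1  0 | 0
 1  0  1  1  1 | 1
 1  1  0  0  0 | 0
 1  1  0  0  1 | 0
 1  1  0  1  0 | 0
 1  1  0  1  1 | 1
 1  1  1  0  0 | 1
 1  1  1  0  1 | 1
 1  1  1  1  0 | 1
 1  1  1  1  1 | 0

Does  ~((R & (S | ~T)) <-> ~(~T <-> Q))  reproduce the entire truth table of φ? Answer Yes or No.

No

Test each input against both φ and the formula:
  P=0, Q=0, R=0, S=0, T=0: formula gives 1, φ = 1 ✓
  P=0, Q=0, R=0, S=0, T=1: formula gives 0, φ = 0 ✓
  P=0, Q=0, R=0, S=1, T=0: formula gives 1, but φ = 0 ✗
A single disagreement suffices: at (0,0,0,1,0) they differ, so the formula does not compute φ.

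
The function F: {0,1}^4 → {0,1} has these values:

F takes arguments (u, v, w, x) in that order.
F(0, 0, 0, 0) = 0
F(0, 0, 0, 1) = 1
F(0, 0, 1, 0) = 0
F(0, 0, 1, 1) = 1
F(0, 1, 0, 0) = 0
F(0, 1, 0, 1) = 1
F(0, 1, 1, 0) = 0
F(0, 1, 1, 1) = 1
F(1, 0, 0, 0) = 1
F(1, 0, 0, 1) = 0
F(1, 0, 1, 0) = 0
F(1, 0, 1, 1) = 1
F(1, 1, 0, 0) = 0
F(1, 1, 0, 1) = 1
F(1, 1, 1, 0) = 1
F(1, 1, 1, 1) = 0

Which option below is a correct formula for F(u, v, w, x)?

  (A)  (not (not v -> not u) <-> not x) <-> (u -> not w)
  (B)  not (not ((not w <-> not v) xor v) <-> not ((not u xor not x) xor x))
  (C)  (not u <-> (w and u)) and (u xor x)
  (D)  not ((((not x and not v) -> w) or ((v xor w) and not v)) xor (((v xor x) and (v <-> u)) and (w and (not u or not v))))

(B) disagrees with F on (0,0,0,0) (formula → 1, table → 0); rule it out.
(C) disagrees with F on (0,0,0,1) (formula → 0, table → 1); rule it out.
(D) disagrees with F on (0,0,0,0) (formula → 1, table → 0); rule it out.
Only (A) survives; checking it on all 16 rows confirms it matches F.

A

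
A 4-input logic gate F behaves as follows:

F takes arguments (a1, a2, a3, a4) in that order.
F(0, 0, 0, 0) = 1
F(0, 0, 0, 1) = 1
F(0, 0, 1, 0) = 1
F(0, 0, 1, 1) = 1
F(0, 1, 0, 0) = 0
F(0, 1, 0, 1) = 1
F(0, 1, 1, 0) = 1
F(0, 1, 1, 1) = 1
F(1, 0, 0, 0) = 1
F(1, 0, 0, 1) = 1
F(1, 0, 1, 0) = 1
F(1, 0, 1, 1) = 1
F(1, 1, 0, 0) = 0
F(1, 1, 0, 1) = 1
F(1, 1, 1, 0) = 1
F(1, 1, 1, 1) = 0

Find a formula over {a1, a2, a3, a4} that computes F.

F(a1, a2, a3, a4) = ¬(((((¬a1 ∧ a2) ∧ ¬a3) ∧ ¬a4) ∨ (((a1 ∧ a2) ∧ ¬a3) ∧ ¬a4)) ∨ (((a1 ∧ a2) ∧ a3) ∧ a4))

F is 0 on only 3 rows — (0,1,0,0), (1,1,0,0), (1,1,1,1). Writing each as a minterm (¬a1·a2·¬a3·¬a4, a1·a2·¬a3·¬a4, a1·a2·a3·a4) and OR-ing them characterizes exactly where F=0, so F is the negation of that disjunction.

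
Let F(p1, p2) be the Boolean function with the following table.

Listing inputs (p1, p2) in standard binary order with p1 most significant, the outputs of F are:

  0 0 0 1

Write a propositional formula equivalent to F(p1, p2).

F(p1, p2) = p1 AND p2

The output is 1 only when every input is 1 — the AND of all inputs.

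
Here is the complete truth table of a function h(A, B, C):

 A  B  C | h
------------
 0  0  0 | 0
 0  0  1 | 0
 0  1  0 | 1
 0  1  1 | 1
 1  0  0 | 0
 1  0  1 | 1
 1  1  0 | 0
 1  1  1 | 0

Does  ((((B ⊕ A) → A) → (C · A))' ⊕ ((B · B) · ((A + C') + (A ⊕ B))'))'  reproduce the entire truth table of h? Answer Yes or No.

Test each input against both h and the formula:
  A=0, B=0, C=0: formula gives 0, h = 0 ✓
  A=0, B=0, C=1: formula gives 0, h = 0 ✓
  A=0, B=1, C=0: formula gives 1, h = 1 ✓
  A=0, B=1, C=1: formula gives 1, h = 1 ✓
  A=1, B=0, C=0: formula gives 0, h = 0 ✓
  …
  A=1, B=1, C=1: formula gives 1, but h = 0 ✗
A single disagreement suffices: at (1,1,1) they differ, so the formula does not compute h.

No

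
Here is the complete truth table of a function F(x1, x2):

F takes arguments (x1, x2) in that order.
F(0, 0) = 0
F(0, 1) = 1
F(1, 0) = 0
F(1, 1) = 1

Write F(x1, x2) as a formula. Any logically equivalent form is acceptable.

F(x1, x2) = x2

The output simply equals x2.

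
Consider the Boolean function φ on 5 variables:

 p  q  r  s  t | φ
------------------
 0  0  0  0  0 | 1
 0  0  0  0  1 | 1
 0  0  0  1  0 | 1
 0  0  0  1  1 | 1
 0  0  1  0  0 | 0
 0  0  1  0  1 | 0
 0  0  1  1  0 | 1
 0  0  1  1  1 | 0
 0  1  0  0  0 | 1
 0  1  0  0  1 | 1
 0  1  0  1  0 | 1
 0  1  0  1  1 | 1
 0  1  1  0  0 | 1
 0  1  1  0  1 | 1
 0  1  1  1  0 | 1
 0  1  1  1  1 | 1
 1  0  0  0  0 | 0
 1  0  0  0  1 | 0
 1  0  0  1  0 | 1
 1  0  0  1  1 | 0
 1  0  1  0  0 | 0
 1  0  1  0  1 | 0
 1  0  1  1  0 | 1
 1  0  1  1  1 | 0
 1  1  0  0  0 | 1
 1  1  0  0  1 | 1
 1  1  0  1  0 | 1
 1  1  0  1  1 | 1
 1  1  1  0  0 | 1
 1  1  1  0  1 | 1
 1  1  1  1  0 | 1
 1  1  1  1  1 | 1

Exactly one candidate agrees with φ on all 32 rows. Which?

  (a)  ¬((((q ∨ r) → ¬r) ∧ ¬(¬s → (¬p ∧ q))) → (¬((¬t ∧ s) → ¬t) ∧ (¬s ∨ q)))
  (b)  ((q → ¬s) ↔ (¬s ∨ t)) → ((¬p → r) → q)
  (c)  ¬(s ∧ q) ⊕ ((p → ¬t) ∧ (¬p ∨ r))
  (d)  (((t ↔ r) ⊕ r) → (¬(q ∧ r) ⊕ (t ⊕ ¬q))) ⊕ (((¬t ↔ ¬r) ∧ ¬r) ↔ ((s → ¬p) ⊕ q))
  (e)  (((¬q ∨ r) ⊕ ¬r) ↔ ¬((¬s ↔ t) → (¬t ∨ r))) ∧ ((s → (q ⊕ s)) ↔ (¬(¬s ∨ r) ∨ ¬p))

(a): at (0,0,0,1,0) it gives 0, but φ = 1 — eliminated.
(c): at (0,0,0,0,0) it gives 0, but φ = 1 — eliminated.
(d): at (0,0,1,0,1) it gives 1, but φ = 0 — eliminated.
(e): at (0,0,0,0,1) it gives 0, but φ = 1 — eliminated.
That leaves (b). Evaluating it on every row reproduces the table of φ exactly.

b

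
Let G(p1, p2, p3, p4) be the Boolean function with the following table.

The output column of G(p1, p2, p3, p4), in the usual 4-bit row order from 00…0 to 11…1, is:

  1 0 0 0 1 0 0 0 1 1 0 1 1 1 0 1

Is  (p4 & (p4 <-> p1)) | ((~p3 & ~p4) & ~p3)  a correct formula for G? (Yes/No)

Yes

Evaluate (p4 & (p4 <-> p1)) | ((~p3 & ~p4) & ~p3) on each row and compare to G:
  p1=0, p2=0, p3=0, p4=0: formula gives 1, G = 1 ✓
  p1=0, p2=0, p3=0, p4=1: formula gives 0, G = 0 ✓
  p1=0, p2=0, p3=1, p4=0: formula gives 0, G = 0 ✓
  p1=0, p2=0, p3=1, p4=1: formula gives 0, G = 0 ✓
  … (the remaining 12 rows also agree.)
Every row agrees, so the formula is equivalent.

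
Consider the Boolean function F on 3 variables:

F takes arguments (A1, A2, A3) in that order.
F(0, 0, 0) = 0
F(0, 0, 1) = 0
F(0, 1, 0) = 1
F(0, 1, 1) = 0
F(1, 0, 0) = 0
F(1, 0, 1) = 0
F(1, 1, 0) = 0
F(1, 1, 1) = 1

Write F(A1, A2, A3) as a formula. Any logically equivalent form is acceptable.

Collect the rows where F=1 — (0,1,0), (1,1,1) — and write one minterm per row: ¬A1·A2·¬A3, A1·A2·A3. Their union (logical OR) reproduces the table exactly.

F(A1, A2, A3) = ((not A1 and A2) and not A3) or ((A1 and A2) and A3)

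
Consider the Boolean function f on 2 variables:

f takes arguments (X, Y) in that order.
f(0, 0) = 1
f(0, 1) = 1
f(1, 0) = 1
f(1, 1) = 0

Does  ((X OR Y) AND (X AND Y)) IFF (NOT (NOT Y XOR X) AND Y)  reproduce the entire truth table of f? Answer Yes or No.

Evaluate ((X OR Y) AND (X AND Y)) IFF (NOT (NOT Y XOR X) AND Y) on each row and compare to f:
  X=0, Y=0: formula gives 1, f = 1 ✓
  X=0, Y=1: formula gives 0, but f = 1 ✗
A single disagreement suffices: at (0,1) they differ, so the formula does not compute f.

No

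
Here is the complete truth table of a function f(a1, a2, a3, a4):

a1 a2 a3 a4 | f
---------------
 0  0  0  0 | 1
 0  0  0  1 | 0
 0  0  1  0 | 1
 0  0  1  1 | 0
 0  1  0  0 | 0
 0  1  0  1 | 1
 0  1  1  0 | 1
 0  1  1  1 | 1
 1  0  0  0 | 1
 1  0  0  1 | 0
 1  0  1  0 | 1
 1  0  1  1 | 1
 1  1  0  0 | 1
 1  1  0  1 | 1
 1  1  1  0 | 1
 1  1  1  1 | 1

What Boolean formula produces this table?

f(a1, a2, a3, a4) = not ((((((not a1 and not a2) and not a3) and a4) or (((not a1 and not a2) and a3) and a4)) or (((not a1 and a2) and not a3) and not a4)) or (((a1 and not a2) and not a3) and a4))

The 0-rows are (0,0,0,1), (0,0,1,1), (0,1,0,0), (1,0,0,1). Take each as a conjunction (¬a1·¬a2·¬a3·a4, ¬a1·¬a2·a3·a4, ¬a1·a2·¬a3·¬a4, a1·¬a2·¬a3·a4), form their disjunction, and complement — that gives a formula that is 1 everywhere f is.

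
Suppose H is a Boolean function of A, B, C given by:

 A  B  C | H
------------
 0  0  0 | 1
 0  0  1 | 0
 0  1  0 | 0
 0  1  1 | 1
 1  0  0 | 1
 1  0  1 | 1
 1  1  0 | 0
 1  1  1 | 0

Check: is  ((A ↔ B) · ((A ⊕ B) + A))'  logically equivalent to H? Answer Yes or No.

No

Evaluate ((A ↔ B) · ((A ⊕ B) + A))' on each row and compare to H:
  A=0, B=0, C=0: formula gives 1, H = 1 ✓
  A=0, B=0, C=1: formula gives 1, but H = 0 ✗
Since they disagree at (0,0,1), the expression is not a correct formula for H.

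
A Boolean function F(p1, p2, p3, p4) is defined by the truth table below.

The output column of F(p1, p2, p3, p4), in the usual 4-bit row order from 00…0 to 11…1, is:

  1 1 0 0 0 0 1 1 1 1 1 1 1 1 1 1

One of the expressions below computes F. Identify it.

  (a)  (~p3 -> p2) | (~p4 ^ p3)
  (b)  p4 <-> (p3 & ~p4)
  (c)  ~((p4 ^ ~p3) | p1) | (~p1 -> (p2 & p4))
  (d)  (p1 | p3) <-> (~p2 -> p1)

d

(a): at (0,0,0,1) it gives 0, but F = 1 — eliminated.
(b): at (0,0,0,1) it gives 0, but F = 1 — eliminated.
(c): at (0,0,0,0) it gives 0, but F = 1 — eliminated.
That leaves (d). Evaluating it on every row reproduces the table of F exactly.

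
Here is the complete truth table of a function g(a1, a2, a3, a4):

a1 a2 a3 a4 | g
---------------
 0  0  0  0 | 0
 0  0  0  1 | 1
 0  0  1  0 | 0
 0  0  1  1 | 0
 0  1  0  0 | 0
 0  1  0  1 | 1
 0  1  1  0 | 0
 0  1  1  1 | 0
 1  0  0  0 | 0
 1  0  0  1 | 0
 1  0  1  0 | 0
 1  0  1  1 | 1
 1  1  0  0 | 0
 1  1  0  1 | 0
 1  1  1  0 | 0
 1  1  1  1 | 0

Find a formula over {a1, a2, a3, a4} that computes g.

The 1-rows are (0,0,0,1), (0,1,0,1), (1,0,1,1). Each contributes one minterm — ¬a1·¬a2·¬a3·a4; ¬a1·a2·¬a3·a4; a1·¬a2·a3·a4 — and their disjunction is a sum-of-products form of g.

g(a1, a2, a3, a4) = ((((~a1 & ~a2) & ~a3) & a4) | (((~a1 & a2) & ~a3) & a4)) | (((a1 & ~a2) & a3) & a4)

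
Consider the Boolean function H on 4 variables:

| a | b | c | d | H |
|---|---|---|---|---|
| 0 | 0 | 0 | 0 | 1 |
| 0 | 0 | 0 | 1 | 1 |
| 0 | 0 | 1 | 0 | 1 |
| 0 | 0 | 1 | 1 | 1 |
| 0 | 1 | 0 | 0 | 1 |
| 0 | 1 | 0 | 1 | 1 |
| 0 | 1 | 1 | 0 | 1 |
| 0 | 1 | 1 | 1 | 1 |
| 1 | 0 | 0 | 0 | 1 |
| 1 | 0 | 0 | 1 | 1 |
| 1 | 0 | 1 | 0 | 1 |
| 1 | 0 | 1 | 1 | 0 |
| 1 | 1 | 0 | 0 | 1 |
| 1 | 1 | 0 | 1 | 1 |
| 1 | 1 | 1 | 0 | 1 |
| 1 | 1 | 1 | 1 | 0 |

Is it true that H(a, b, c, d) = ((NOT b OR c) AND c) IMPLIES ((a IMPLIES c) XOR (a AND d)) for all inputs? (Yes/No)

Yes

Check the formula against H row by row:
  a=0, b=0, c=0, d=0: formula gives 1, H = 1 ✓
  a=0, b=0, c=0, d=1: formula gives 1, H = 1 ✓
  a=0, b=0, c=1, d=0: formula gives 1, H = 1 ✓
  a=0, b=0, c=1, d=1: formula gives 1, H = 1 ✓
  …and likewise for the remaining 12 rows.
All 16 rows match — the expression computes H exactly.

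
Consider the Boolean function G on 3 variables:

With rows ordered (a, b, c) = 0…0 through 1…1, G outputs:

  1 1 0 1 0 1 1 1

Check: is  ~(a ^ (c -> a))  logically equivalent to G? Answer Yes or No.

Evaluate ~(a ^ (c -> a)) on each row and compare to G:
  a=0, b=0, c=0: formula gives 0, but G = 1 ✗
A single disagreement suffices: at (0,0,0) they differ, so the formula does not compute G.

No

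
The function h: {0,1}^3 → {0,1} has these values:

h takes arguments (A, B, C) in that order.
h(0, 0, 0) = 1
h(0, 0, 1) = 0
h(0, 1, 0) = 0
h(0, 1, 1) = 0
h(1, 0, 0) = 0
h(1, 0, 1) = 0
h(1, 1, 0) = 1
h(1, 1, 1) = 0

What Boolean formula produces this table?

h(A, B, C) = ((NOT A AND NOT B) AND NOT C) OR ((A AND B) AND NOT C)

The 1-rows are (0,0,0), (1,1,0). Each contributes one minterm — ¬A·¬B·¬C; A·B·¬C — and their disjunction is a sum-of-products form of h.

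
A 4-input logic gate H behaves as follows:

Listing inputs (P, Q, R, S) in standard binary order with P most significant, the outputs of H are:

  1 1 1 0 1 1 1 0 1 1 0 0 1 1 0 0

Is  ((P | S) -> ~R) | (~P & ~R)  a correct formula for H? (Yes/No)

Evaluate ((P | S) -> ~R) | (~P & ~R) on each row and compare to H:
  P=0, Q=0, R=0, S=0: formula gives 1, H = 1 ✓
  P=0, Q=0, R=0, S=1: formula gives 1, H = 1 ✓
  P=0, Q=0, R=1, S=0: formula gives 1, H = 1 ✓
  P=0, Q=0, R=1, S=1: formula gives 0, H = 0 ✓
  … (the remaining 12 rows also agree.)
All 16 rows match — the expression computes H exactly.

Yes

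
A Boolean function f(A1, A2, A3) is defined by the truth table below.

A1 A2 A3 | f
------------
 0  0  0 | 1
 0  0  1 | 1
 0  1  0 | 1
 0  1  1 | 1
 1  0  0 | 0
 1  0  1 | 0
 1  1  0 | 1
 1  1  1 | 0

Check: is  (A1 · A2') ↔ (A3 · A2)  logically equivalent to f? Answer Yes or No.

No

Test each input against both f and the formula:
  A1=0, A2=0, A3=0: formula gives 1, f = 1 ✓
  A1=0, A2=0, A3=1: formula gives 1, f = 1 ✓
  A1=0, A2=1, A3=0: formula gives 1, f = 1 ✓
  A1=0, A2=1, A3=1: formula gives 0, but f = 1 ✗
A single disagreement suffices: at (0,1,1) they differ, so the formula does not compute f.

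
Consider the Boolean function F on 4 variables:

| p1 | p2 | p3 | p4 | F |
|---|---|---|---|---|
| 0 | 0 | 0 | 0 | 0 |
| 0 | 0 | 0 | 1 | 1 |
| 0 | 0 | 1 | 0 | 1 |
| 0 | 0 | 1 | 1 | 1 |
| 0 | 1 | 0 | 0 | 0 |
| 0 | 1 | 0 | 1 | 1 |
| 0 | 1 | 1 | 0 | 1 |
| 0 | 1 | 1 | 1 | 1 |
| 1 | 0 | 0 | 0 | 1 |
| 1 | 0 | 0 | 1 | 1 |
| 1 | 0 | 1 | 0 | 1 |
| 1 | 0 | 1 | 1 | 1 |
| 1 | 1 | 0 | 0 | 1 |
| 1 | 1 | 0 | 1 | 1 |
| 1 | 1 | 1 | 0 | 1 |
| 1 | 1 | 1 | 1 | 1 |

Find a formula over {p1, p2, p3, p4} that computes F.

F(p1, p2, p3, p4) = not ((((not p1 and not p2) and not p3) and not p4) or (((not p1 and p2) and not p3) and not p4))

F is 0 on only 2 rows — (0,0,0,0), (0,1,0,0). Writing each as a minterm (¬p1·¬p2·¬p3·¬p4, ¬p1·p2·¬p3·¬p4) and OR-ing them characterizes exactly where F=0, so F is the negation of that disjunction.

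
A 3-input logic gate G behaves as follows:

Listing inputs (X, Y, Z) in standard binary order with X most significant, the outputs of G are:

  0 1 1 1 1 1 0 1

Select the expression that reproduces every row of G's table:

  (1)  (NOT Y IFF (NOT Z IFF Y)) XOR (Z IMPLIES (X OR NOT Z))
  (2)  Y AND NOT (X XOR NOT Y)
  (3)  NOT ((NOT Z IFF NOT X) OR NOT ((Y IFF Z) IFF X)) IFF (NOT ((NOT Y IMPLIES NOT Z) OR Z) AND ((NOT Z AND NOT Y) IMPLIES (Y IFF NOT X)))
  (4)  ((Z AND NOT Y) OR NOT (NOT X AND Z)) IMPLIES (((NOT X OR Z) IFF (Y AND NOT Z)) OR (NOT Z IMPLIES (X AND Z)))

(1) fails at (0,0,0): the formula yields 1, G is 0.
(2) fails at (0,0,1): the formula yields 0, G is 1.
(3) fails at (0,0,0): the formula yields 1, G is 0.
That leaves (4). Evaluating it on every row reproduces the table of G exactly.

4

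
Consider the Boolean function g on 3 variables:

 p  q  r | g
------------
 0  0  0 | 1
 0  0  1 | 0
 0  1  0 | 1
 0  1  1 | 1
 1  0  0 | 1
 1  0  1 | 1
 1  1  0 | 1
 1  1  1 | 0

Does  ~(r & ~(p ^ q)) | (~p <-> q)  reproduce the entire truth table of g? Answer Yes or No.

Yes

Check the formula against g row by row:
  p=0, q=0, r=0: formula gives 1, g = 1 ✓
  p=0, q=0, r=1: formula gives 0, g = 0 ✓
  p=0, q=1, r=0: formula gives 1, g = 1 ✓
  p=0, q=1, r=1: formula gives 1, g = 1 ✓
  p=1, q=0, r=0: formula gives 1, g = 1 ✓
  …and likewise for the remaining 3 rows.
Every row agrees, so the formula is equivalent.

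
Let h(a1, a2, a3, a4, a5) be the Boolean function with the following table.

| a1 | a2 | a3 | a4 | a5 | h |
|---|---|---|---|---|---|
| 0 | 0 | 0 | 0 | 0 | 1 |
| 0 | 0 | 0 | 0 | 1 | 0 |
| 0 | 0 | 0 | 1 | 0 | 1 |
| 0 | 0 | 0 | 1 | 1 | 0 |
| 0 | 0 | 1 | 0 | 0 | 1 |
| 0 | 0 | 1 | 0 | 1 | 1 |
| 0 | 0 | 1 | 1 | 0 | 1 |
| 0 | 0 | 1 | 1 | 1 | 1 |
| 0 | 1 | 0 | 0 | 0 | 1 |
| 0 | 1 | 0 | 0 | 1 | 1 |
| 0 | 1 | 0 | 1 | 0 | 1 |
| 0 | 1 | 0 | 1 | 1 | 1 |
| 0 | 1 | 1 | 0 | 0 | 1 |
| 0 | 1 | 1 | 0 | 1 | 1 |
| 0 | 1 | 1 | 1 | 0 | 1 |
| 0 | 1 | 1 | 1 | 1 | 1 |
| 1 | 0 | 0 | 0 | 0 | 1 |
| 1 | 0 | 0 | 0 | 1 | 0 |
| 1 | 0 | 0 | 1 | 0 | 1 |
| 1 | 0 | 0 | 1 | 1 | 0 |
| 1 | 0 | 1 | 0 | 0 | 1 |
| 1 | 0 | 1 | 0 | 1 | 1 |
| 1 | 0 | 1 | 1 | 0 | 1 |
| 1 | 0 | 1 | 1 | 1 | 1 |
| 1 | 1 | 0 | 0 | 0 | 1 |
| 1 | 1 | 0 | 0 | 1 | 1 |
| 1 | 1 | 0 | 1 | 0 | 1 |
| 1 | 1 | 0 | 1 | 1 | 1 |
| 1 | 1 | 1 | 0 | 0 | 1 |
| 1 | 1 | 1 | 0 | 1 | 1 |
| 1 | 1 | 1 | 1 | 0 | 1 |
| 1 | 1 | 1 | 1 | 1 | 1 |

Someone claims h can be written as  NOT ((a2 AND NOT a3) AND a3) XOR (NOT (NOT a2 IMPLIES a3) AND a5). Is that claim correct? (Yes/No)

Yes

Evaluate NOT ((a2 AND NOT a3) AND a3) XOR (NOT (NOT a2 IMPLIES a3) AND a5) on each row and compare to h:
  a1=0, a2=0, a3=0, a4=0, a5=0: formula gives 1, h = 1 ✓
  a1=0, a2=0, a3=0, a4=0, a5=1: formula gives 0, h = 0 ✓
  a1=0, a2=0, a3=0, a4=1, a5=0: formula gives 1, h = 1 ✓
  a1=0, a2=0, a3=0, a4=1, a5=1: formula gives 0, h = 0 ✓
  … (the remaining 28 rows also agree.)
Every row agrees, so the formula is equivalent.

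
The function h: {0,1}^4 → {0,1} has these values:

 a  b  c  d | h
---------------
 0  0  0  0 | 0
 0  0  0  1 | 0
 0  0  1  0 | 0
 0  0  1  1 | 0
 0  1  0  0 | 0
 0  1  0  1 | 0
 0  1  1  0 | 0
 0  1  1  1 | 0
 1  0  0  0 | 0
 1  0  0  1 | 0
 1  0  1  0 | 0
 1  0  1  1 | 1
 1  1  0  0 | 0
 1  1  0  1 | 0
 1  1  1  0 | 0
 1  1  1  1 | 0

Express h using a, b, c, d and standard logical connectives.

h(a, b, c, d) = ((a and not b) and c) and d

Only row (1,0,1,1) gives 1. That row's minterm a·¬b·c·d is h directly.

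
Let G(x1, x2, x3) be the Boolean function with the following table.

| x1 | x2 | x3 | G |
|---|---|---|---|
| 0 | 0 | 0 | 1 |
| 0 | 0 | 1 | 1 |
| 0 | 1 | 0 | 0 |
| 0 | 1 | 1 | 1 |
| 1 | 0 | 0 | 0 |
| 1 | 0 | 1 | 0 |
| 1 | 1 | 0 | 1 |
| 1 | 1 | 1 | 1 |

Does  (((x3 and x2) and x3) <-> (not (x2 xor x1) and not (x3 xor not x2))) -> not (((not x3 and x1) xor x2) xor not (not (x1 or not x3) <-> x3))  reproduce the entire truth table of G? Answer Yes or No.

Test each input against both G and the formula:
  x1=0, x2=0, x3=0: formula gives 1, G = 1 ✓
  x1=0, x2=0, x3=1: formula gives 1, G = 1 ✓
  x1=0, x2=1, x3=0: formula gives 0, G = 0 ✓
  x1=0, x2=1, x3=1: formula gives 1, G = 1 ✓
  x1=1, x2=0, x3=0: formula gives 0, G = 0 ✓
  …and likewise for the remaining 3 rows.
No disagreement on any input; they are logically equivalent.

Yes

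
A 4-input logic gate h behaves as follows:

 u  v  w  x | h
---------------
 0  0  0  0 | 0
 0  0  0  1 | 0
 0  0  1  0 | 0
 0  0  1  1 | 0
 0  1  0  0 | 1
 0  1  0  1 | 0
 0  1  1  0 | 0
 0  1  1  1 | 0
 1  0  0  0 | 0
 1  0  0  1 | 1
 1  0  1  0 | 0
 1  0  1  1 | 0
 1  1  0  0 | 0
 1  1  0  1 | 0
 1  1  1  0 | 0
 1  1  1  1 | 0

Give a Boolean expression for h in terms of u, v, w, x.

h(u, v, w, x) = (((u' · v) · w') · x') + (((u · v') · w') · x)

Collect the rows where h=1 — (0,1,0,0), (1,0,0,1) — and write one minterm per row: ¬u·v·¬w·¬x, u·¬v·¬w·x. Their union (logical OR) reproduces the table exactly.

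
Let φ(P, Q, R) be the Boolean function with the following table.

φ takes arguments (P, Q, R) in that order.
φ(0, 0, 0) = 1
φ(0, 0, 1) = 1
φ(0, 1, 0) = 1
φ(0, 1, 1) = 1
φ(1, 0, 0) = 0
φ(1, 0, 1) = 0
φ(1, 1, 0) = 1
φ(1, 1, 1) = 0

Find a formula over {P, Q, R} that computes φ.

There are just 3 zero rows: (1,0,0), (1,0,1), (1,1,1). Their minterms are P·¬Q·¬R, P·¬Q·R, P·Q·R; the OR of those covers precisely the 0-outputs, and negating it yields φ.

φ(P, Q, R) = not ((((P and not Q) and not R) or ((P and not Q) and R)) or ((P and Q) and R))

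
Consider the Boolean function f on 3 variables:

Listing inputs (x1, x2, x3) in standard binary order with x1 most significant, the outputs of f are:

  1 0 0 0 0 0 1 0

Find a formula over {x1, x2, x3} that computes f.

f(x1, x2, x3) = ((¬x1 ∧ ¬x2) ∧ ¬x3) ∨ ((x1 ∧ x2) ∧ ¬x3)

Collect the rows where f=1 — (0,0,0), (1,1,0) — and write one minterm per row: ¬x1·¬x2·¬x3, x1·x2·¬x3. Their union (logical OR) reproduces the table exactly.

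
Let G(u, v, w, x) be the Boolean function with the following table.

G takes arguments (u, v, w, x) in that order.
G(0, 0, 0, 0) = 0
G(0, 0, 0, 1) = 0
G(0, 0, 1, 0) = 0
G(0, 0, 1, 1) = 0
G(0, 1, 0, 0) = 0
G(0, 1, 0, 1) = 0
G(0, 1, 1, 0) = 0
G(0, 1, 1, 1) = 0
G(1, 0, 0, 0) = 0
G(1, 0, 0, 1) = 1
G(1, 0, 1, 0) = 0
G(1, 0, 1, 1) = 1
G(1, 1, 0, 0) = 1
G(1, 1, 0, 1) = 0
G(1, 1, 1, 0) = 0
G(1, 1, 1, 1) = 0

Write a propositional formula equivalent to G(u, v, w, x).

The 1-rows are (1,0,0,1), (1,0,1,1), (1,1,0,0). Each contributes one minterm — u·¬v·¬w·x; u·¬v·w·x; u·v·¬w·¬x — and their disjunction is a sum-of-products form of G.

G(u, v, w, x) = ((((u · v') · w') · x) + (((u · v') · w) · x)) + (((u · v) · w') · x')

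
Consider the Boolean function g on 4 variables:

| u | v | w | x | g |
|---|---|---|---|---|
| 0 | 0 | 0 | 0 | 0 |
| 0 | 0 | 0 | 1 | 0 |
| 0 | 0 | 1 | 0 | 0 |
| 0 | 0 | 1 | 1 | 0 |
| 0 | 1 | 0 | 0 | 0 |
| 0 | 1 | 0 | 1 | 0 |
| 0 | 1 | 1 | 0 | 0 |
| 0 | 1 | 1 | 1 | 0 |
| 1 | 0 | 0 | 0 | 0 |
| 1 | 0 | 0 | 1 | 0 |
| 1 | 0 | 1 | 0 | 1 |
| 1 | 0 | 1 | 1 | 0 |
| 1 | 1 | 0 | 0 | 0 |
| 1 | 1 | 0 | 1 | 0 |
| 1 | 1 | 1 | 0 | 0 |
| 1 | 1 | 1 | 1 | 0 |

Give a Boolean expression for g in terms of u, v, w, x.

g(u, v, w, x) = ((u and not v) and w) and not x

g is 1 on exactly one input, (1,0,1,0), whose minterm is u·¬v·w·¬x. So g is just that conjunction.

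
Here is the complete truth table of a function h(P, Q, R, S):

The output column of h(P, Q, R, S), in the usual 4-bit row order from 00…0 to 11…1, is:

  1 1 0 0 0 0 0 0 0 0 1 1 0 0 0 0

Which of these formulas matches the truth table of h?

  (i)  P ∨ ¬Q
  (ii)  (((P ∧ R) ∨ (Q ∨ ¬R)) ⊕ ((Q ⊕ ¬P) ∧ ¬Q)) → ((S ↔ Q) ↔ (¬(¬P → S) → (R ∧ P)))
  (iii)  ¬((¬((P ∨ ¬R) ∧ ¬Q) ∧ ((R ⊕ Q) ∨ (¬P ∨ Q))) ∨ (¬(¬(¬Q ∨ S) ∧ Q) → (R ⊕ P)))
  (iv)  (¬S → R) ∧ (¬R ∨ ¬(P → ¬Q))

(i) fails at (0,0,1,0): the formula yields 1, h is 0.
(ii) fails at (0,1,0,0): the formula yields 1, h is 0.
(iv) fails at (0,0,0,0): the formula yields 0, h is 1.
That leaves (iii). Evaluating it on every row reproduces the table of h exactly.

iii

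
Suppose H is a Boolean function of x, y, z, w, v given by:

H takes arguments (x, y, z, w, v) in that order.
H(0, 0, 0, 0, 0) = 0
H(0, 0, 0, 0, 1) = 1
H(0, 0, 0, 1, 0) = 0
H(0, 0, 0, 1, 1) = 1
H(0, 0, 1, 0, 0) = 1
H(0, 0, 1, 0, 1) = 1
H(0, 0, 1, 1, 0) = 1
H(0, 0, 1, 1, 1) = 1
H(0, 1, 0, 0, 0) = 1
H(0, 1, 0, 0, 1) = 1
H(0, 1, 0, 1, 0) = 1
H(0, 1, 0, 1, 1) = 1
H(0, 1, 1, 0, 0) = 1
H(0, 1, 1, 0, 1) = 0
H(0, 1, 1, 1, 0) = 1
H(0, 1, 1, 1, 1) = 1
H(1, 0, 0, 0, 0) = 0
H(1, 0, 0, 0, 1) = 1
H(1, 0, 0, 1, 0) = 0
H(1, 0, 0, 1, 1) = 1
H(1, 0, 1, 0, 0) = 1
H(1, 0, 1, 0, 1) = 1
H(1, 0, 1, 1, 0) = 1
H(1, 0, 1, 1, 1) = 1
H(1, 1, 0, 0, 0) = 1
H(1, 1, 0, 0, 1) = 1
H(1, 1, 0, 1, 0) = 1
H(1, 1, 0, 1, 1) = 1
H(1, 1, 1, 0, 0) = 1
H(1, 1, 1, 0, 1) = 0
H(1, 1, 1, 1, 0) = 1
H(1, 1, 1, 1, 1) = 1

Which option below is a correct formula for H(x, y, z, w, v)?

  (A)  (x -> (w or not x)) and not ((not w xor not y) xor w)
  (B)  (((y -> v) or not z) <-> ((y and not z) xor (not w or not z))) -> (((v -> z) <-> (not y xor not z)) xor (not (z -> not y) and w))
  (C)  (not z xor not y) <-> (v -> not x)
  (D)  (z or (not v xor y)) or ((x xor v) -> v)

B

(A) fails at (0,0,0,0,0): the formula yields 1, H is 0.
(C) fails at (0,0,0,0,1): the formula yields 0, H is 1.
(D) fails at (0,0,0,0,0): the formula yields 1, H is 0.
That leaves (B). Evaluating it on every row reproduces the table of H exactly.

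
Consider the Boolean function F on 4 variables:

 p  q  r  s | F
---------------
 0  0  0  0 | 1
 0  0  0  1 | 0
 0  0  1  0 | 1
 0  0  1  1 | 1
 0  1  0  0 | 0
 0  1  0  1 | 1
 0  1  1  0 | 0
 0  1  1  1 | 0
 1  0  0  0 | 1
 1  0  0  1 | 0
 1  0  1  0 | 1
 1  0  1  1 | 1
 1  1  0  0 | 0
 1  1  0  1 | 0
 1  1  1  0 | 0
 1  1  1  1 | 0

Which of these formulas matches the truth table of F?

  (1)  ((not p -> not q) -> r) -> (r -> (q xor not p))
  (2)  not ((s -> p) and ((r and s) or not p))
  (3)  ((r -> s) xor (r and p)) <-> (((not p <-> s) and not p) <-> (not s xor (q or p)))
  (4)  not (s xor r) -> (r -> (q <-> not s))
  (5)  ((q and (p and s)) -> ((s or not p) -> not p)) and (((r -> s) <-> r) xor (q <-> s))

5

(1) fails at (0,0,0,1): the formula yields 1, F is 0.
(2) fails at (0,0,0,0): the formula yields 0, F is 1.
(3) fails at (0,0,0,0): the formula yields 0, F is 1.
(4) fails at (0,0,0,1): the formula yields 1, F is 0.
(5) is the remaining candidate, and it agrees with F on all 16 inputs.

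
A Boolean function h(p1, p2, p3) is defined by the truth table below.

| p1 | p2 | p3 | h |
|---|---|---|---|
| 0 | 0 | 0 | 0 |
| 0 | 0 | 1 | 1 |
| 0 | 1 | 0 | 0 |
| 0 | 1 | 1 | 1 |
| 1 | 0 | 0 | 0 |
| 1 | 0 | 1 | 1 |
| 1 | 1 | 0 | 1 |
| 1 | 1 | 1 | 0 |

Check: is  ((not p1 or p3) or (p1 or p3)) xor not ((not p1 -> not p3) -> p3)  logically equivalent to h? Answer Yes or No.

Test each input against both h and the formula:
  p1=0, p2=0, p3=0: formula gives 0, h = 0 ✓
  p1=0, p2=0, p3=1: formula gives 1, h = 1 ✓
  p1=0, p2=1, p3=0: formula gives 0, h = 0 ✓
  p1=0, p2=1, p3=1: formula gives 1, h = 1 ✓
  p1=1, p2=0, p3=0: formula gives 0, h = 0 ✓
  …
  p1=1, p2=1, p3=0: formula gives 0, but h = 1 ✗
Row (1,1,0) is a counterexample, so the formula is not equivalent to h.

No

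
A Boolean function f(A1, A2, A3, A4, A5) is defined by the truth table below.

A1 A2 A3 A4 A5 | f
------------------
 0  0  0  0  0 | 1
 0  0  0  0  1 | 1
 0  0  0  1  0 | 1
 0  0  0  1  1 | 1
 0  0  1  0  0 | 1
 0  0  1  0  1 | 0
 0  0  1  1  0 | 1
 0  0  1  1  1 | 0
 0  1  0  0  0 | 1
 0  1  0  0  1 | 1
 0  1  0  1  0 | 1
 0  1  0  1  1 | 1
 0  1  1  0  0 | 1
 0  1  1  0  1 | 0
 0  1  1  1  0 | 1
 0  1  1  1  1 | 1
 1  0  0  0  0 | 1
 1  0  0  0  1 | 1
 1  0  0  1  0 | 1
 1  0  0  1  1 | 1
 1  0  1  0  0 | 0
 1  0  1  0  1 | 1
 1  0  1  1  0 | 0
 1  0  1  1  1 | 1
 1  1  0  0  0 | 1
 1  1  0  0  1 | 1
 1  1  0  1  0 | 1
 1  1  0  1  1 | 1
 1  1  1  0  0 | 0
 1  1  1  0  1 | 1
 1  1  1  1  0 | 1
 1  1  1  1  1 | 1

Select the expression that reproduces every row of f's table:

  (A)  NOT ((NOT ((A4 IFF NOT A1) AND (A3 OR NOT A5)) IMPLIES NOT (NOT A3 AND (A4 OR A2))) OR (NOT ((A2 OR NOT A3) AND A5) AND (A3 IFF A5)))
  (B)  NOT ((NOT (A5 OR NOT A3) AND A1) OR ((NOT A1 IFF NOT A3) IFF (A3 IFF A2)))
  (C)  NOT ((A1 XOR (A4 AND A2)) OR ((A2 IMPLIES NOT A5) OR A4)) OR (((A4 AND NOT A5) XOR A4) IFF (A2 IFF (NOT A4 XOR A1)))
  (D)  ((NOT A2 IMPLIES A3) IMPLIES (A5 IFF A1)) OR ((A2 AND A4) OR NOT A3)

(A) fails at (0,0,0,0,0): the formula yields 0, f is 1.
(B) fails at (0,0,0,0,0): the formula yields 0, f is 1.
(C) fails at (0,0,0,1,0): the formula yields 0, f is 1.
That leaves (D). Evaluating it on every row reproduces the table of f exactly.

D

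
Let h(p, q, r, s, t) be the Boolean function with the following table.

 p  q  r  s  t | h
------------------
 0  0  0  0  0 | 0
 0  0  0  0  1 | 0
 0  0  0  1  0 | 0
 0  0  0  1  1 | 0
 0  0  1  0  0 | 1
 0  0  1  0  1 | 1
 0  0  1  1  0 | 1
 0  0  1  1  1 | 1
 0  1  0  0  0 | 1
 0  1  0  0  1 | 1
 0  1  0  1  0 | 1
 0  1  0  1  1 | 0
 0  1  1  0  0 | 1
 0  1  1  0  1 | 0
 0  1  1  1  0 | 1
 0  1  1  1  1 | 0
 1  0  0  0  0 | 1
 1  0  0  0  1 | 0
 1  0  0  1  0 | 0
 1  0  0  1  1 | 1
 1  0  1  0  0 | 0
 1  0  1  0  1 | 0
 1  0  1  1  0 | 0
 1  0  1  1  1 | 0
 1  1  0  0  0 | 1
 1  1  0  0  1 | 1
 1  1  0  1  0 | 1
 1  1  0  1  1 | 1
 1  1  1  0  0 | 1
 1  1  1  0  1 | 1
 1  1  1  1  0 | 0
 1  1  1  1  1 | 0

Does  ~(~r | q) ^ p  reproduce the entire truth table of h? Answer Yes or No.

No

Evaluate ~(~r | q) ^ p on each row and compare to h:
  p=0, q=0, r=0, s=0, t=0: formula gives 0, h = 0 ✓
  p=0, q=0, r=0, s=0, t=1: formula gives 0, h = 0 ✓
  p=0, q=0, r=0, s=1, t=0: formula gives 0, h = 0 ✓
  p=0, q=0, r=0, s=1, t=1: formula gives 0, h = 0 ✓
  …
  p=0, q=1, r=0, s=0, t=0: formula gives 0, but h = 1 ✗
Since they disagree at (0,1,0,0,0), the expression is not a correct formula for h.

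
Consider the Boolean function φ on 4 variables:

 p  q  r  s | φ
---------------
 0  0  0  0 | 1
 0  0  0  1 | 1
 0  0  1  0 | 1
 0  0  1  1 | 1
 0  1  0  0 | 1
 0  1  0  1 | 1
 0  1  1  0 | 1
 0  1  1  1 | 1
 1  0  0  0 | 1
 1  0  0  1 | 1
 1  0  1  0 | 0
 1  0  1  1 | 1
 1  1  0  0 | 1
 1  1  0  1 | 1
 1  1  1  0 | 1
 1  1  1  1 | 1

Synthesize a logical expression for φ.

φ is 0 on exactly one input, (1,0,1,0), whose minterm is p·¬q·r·¬s. So φ is the negation of that single conjunction.

φ(p, q, r, s) = not (((p and not q) and r) and not s)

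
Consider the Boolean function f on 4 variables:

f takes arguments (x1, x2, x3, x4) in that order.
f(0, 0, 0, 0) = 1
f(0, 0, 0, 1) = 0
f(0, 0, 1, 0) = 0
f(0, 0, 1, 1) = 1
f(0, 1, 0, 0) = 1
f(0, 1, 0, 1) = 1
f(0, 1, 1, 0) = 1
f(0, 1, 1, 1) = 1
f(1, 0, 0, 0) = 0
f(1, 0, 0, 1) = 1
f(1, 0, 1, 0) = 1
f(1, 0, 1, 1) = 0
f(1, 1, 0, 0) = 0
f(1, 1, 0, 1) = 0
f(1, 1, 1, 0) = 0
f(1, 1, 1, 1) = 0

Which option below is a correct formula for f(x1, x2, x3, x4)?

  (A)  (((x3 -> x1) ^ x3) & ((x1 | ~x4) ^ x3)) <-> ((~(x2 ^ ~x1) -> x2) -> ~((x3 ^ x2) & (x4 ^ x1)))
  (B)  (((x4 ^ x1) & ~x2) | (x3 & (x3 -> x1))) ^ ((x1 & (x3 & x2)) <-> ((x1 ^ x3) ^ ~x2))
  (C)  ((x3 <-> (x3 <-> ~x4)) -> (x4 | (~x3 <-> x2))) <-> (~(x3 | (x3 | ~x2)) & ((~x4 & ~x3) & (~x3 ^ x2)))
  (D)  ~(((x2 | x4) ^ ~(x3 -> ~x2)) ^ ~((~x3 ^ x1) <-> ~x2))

(A) fails at (0,0,1,1): the formula yields 0, f is 1.
(B) fails at (0,0,0,0): the formula yields 0, f is 1.
(C) fails at (0,0,1,1): the formula yields 0, f is 1.
That leaves (D). Evaluating it on every row reproduces the table of f exactly.

D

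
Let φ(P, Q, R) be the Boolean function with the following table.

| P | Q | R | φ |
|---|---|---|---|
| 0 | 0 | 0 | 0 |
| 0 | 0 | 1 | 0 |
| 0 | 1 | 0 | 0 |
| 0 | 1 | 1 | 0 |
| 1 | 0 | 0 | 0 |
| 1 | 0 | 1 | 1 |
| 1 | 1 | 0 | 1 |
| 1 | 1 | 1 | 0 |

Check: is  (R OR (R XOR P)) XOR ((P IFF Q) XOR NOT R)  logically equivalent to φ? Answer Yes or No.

Check the formula against φ row by row:
  P=0, Q=0, R=0: formula gives 0, φ = 0 ✓
  P=0, Q=0, R=1: formula gives 0, φ = 0 ✓
  P=0, Q=1, R=0: formula gives 1, but φ = 0 ✗
Since they disagree at (0,1,0), the expression is not a correct formula for φ.

No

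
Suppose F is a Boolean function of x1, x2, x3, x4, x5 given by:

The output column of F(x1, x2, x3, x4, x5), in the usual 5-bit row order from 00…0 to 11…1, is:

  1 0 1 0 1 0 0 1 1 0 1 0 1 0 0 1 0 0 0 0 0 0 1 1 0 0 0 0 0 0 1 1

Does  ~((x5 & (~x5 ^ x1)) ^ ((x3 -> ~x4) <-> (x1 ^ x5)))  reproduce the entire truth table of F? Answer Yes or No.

Yes

Check the formula against F row by row:
  x1=0, x2=0, x3=0, x4=0, x5=0: formula gives 1, F = 1 ✓
  x1=0, x2=0, x3=0, x4=0, x5=1: formula gives 0, F = 0 ✓
  x1=0, x2=0, x3=0, x4=1, x5=0: formula gives 1, F = 1 ✓
  x1=0, x2=0, x3=0, x4=1, x5=1: formula gives 0, F = 0 ✓
  …and likewise for the remaining 28 rows.
All 32 rows match — the expression computes F exactly.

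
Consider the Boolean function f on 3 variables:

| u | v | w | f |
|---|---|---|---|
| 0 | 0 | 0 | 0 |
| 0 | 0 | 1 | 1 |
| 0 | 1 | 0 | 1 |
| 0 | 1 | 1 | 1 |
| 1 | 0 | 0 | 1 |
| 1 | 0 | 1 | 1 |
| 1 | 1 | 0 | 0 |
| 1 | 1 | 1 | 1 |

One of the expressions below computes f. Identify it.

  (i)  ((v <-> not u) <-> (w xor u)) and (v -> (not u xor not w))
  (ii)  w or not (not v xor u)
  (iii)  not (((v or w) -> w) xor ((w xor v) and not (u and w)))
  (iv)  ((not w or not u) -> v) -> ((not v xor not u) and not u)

ii

(i) disagrees with f on (0,0,0) (formula → 1, table → 0); rule it out.
(iii) disagrees with f on (0,1,0) (formula → 0, table → 1); rule it out.
(iv) disagrees with f on (0,0,0) (formula → 1, table → 0); rule it out.
That leaves (ii). Evaluating it on every row reproduces the table of f exactly.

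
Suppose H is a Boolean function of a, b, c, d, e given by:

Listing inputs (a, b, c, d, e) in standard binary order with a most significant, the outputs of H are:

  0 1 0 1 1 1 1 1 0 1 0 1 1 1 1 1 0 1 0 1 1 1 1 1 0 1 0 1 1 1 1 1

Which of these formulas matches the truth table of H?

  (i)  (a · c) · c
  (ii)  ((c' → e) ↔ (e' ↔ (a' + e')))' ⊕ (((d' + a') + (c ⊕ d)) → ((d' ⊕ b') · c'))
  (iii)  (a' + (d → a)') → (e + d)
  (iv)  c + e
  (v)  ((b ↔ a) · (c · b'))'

(i) fails at (0,0,0,0,1): the formula yields 0, H is 1.
(ii) fails at (0,0,0,0,0): the formula yields 1, H is 0.
(iii) fails at (0,0,0,1,0): the formula yields 1, H is 0.
(v) fails at (0,0,0,0,0): the formula yields 1, H is 0.
Only (iv) survives; checking it on all 32 rows confirms it matches H.

iv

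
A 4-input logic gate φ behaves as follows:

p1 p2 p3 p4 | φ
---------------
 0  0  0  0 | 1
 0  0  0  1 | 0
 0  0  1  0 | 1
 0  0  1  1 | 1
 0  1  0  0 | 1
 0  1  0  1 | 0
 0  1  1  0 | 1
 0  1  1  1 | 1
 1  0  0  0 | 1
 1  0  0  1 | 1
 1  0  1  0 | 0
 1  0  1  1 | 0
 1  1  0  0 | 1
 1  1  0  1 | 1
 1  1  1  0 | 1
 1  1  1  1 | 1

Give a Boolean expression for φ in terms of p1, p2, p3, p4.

φ(p1, p2, p3, p4) = ~((((((~p1 & ~p2) & ~p3) & p4) | (((~p1 & p2) & ~p3) & p4)) | (((p1 & ~p2) & p3) & ~p4)) | (((p1 & ~p2) & p3) & p4))

There are just 4 zero rows: (0,0,0,1), (0,1,0,1), (1,0,1,0), (1,0,1,1). Their minterms are ¬p1·¬p2·¬p3·p4, ¬p1·p2·¬p3·p4, p1·¬p2·p3·¬p4, p1·¬p2·p3·p4; the OR of those covers precisely the 0-outputs, and negating it yields φ.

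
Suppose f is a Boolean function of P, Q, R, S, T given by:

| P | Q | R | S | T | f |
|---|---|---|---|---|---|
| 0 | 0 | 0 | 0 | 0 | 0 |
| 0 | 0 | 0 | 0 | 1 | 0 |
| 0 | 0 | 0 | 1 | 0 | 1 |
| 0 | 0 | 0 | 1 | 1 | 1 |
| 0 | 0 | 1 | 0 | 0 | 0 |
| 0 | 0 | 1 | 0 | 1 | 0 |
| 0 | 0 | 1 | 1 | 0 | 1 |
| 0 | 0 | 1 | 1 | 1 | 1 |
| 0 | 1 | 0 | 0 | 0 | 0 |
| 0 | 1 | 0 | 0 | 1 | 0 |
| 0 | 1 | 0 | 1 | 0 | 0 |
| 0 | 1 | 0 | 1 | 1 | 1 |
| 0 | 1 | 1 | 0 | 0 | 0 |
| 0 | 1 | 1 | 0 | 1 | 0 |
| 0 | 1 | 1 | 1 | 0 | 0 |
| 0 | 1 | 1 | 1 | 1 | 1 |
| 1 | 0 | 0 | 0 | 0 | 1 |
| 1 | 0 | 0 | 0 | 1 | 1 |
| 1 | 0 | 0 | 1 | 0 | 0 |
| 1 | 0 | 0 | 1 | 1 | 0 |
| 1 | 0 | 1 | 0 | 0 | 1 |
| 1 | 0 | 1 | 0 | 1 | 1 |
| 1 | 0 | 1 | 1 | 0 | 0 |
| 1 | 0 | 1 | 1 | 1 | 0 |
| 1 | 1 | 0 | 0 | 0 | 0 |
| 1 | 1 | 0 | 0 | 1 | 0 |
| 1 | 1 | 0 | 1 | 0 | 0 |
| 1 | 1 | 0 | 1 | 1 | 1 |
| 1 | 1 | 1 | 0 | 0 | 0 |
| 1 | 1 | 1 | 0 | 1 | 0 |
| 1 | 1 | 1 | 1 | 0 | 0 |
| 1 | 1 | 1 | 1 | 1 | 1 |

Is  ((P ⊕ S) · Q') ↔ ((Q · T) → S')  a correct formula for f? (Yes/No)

Test each input against both f and the formula:
  P=0, Q=0, R=0, S=0, T=0: formula gives 0, f = 0 ✓
  P=0, Q=0, R=0, S=0, T=1: formula gives 0, f = 0 ✓
  P=0, Q=0, R=0, S=1, T=0: formula gives 1, f = 1 ✓
  P=0, Q=0, R=0, S=1, T=1: formula gives 1, f = 1 ✓
  … (the remaining 28 rows also agree.)
Every row agrees, so the formula is equivalent.

Yes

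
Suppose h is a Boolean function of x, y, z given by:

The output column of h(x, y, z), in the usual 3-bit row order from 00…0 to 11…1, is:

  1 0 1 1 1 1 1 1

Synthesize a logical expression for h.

h is 0 on exactly one input, (0,0,1), whose minterm is ¬x·¬y·z. So h is the negation of that single conjunction.

h(x, y, z) = ¬((¬x ∧ ¬y) ∧ z)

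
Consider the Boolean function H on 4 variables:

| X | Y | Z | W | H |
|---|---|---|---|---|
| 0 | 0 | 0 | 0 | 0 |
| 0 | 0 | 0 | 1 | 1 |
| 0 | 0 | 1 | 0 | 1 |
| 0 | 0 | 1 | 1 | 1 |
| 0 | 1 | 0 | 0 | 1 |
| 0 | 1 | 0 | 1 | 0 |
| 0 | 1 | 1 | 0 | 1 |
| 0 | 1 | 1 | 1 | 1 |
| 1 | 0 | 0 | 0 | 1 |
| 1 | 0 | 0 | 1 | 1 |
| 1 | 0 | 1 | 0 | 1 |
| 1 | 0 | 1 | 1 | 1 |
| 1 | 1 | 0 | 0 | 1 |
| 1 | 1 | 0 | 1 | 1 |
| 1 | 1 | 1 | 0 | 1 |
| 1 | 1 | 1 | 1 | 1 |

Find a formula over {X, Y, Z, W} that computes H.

The 0-rows are (0,0,0,0), (0,1,0,1). Take each as a conjunction (¬X·¬Y·¬Z·¬W, ¬X·Y·¬Z·W), form their disjunction, and complement — that gives a formula that is 1 everywhere H is.

H(X, Y, Z, W) = ¬((((¬X ∧ ¬Y) ∧ ¬Z) ∧ ¬W) ∨ (((¬X ∧ Y) ∧ ¬Z) ∧ W))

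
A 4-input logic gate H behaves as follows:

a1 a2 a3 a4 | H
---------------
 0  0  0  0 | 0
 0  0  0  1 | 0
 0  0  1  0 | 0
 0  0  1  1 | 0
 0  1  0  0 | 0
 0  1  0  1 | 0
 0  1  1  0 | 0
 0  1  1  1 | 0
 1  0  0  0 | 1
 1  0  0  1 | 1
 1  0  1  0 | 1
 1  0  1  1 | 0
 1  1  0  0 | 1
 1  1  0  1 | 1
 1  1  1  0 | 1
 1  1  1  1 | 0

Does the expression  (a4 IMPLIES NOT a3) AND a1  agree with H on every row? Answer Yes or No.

Check the formula against H row by row:
  a1=0, a2=0, a3=0, a4=0: formula gives 0, H = 0 ✓
  a1=0, a2=0, a3=0, a4=1: formula gives 0, H = 0 ✓
  a1=0, a2=0, a3=1, a4=0: formula gives 0, H = 0 ✓
  a1=0, a2=0, a3=1, a4=1: formula gives 0, H = 0 ✓
  … (the remaining 12 rows also agree.)
No disagreement on any input; they are logically equivalent.

Yes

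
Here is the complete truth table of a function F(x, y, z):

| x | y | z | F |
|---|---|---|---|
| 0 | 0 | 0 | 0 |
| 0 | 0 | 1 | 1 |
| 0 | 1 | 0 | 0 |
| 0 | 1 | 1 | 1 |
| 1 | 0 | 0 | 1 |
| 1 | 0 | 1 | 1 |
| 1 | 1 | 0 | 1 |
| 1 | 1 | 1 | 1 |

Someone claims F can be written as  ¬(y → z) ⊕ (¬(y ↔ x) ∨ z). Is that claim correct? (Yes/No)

Check the formula against F row by row:
  x=0, y=0, z=0: formula gives 0, F = 0 ✓
  x=0, y=0, z=1: formula gives 1, F = 1 ✓
  x=0, y=1, z=0: formula gives 0, F = 0 ✓
  x=0, y=1, z=1: formula gives 1, F = 1 ✓
  x=1, y=0, z=0: formula gives 1, F = 1 ✓
  … (the remaining 3 rows also agree.)
All 8 rows match — the expression computes F exactly.

Yes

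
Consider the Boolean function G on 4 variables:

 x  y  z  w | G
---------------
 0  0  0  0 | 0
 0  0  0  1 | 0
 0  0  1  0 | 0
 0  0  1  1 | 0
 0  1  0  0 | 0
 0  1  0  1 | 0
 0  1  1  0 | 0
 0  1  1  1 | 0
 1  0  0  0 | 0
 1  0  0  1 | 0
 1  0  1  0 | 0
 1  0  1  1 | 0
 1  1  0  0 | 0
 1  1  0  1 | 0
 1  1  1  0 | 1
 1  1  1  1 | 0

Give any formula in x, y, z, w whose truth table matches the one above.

G(x, y, z, w) = ((x · y) · z) · w'

Only row (1,1,1,0) gives 1. That row's minterm x·y·z·¬w is G directly.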